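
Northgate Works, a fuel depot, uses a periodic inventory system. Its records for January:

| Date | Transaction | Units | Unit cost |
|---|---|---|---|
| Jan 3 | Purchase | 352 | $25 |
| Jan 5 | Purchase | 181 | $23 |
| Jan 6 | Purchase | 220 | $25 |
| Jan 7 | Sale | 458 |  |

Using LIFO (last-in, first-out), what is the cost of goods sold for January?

Jan 7, 458 sold [LIFO — newest first]: 220 @ $25 + 181 @ $23 + 57 @ $25 = $11,088
Ending inventory: 295 @ $25 = $7,375
Check: goods available $18,463 = COGS $11,088 + ending $7,375

COGS = $11,088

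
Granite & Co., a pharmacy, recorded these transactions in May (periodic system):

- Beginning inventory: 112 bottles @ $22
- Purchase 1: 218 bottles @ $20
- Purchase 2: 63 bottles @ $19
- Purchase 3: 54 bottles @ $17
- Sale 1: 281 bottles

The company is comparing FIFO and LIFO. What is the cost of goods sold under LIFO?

FIFO COGS: 112 @ $22 + 169 @ $20 = $5,844
LIFO COGS: 54 @ $17 + 63 @ $19 + 164 @ $20 = $5,395

COGS = $5,395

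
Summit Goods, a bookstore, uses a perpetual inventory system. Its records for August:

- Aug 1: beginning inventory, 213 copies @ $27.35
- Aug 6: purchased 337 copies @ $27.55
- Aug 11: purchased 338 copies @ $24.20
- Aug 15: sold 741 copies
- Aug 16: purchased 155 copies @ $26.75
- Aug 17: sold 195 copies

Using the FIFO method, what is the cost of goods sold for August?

Aug 15, 741 sold [FIFO — oldest first]: 213 @ $27.35 + 337 @ $27.55 + 191 @ $24.20 = $19,732.10
Aug 17, 195 sold [FIFO — oldest first]: 147 @ $24.20 + 48 @ $26.75 = $4,841.40
Total COGS = $19,732.10 + $4,841.40 = $24,573.50
Ending inventory: 107 @ $26.75 = $2,862.25
Check: goods available $27,435.75 = COGS $24,573.50 + ending $2,862.25

COGS = $24,573.50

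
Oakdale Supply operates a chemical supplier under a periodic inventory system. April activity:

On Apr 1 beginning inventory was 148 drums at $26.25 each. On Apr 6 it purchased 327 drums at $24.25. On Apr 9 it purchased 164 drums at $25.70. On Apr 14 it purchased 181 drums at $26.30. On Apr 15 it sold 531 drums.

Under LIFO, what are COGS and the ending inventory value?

COGS = $13,485.60; ending inventory = $7,304.25

Apr 15, 531 sold [LIFO — newest first]: 181 @ $26.30 + 164 @ $25.70 + 186 @ $24.25 = $13,485.60
Ending inventory: 148 @ $26.25 + 141 @ $24.25 = $7,304.25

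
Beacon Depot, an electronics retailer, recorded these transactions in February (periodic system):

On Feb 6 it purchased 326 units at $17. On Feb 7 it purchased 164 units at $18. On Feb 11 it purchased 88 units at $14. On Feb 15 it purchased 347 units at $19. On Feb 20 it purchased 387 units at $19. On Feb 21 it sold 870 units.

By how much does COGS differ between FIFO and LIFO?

FIFO COGS: 326 @ $17 + 164 @ $18 + 88 @ $14 + 292 @ $19 = $15,274
LIFO COGS: 387 @ $19 + 347 @ $19 + 88 @ $14 + 48 @ $18 = $16,042
Difference = |$15,274 − $16,042| = $768

$768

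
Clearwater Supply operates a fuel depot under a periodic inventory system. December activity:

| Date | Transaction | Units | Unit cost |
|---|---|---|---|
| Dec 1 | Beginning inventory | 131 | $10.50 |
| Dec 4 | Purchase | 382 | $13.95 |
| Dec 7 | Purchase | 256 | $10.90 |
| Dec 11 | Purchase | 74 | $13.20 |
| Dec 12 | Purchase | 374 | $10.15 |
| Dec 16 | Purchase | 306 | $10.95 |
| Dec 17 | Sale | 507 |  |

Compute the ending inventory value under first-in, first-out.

Ending inventory = $10,997.70

Dec 17, 507 sold [FIFO — oldest first]: 131 @ $10.50 + 376 @ $13.95 = $6,620.70
Ending inventory: 6 @ $13.95 + 256 @ $10.90 + 74 @ $13.20 + 374 @ $10.15 + 306 @ $10.95 = $10,997.70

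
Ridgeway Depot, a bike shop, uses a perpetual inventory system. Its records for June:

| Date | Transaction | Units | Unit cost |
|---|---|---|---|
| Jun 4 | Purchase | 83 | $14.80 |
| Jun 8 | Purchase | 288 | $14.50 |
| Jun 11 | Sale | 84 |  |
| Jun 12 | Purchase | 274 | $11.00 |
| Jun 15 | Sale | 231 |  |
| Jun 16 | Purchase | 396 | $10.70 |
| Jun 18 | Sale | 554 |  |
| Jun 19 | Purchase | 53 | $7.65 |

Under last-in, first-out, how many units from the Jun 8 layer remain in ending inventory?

Jun 11, 84 sold [LIFO — newest first]: 84 @ $14.50 = $1,218.00
Jun 15, 231 sold [LIFO — newest first]: 231 @ $11.00 = $2,541.00
Jun 18, 554 sold [LIFO — newest first]: 396 @ $10.70 + 43 @ $11.00 + 115 @ $14.50 = $6,377.70
Total COGS = $1,218.00 + $2,541.00 + $6,377.70 = $10,136.70
Ending inventory: 83 @ $14.80 + 89 @ $14.50 + 53 @ $7.65 = $2,924.35

89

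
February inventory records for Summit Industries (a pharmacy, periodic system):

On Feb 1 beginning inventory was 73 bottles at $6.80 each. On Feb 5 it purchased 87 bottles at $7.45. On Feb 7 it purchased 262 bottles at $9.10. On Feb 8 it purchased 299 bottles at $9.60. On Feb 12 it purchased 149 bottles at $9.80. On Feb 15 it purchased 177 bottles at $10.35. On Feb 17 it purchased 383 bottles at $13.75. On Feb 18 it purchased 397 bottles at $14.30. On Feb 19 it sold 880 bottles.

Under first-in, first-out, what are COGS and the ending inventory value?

COGS = $7,962.85; ending inventory = $12,671.80

Feb 19, 880 sold [FIFO — oldest first]: 73 @ $6.80 + 87 @ $7.45 + 262 @ $9.10 + 299 @ $9.60 + 149 @ $9.80 + 10 @ $10.35 = $7,962.85
Ending inventory: 167 @ $10.35 + 383 @ $13.75 + 397 @ $14.30 = $12,671.80
Check: goods available $20,634.65 = COGS $7,962.85 + ending $12,671.80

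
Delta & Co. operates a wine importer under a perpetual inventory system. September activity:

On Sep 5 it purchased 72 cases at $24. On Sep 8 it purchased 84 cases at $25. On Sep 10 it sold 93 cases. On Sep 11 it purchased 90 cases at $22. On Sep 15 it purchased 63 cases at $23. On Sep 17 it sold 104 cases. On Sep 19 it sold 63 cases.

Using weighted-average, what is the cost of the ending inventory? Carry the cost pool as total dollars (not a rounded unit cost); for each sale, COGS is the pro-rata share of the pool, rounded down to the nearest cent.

Ending inventory = $1,128.58

After Sep 5: 72 on hand, pool $1,728.00 (≈ $24.0000 each)
After Sep 8: 156 on hand, pool $3,828.00 (≈ $24.5385 each)
Sep 10, sell 93: 93/156 × $3,828.00 → $2,282.07
After Sep 11: 153 on hand, pool $3,525.93 (≈ $23.0453 each)
After Sep 15: 216 on hand, pool $4,974.93 (≈ $23.0321 each)
Sep 17, sell 104: 104/216 × $4,974.93 → $2,395.33
Sep 19, sell 63: 63/112 × $2,579.60 → $1,451.02
Total COGS = $2,282.07 + $2,395.33 + $1,451.02 = $6,128.42
Ending inventory (cost pool remaining) = $1,128.58
Check: goods available $7,257.00 = COGS $6,128.42 + ending $1,128.58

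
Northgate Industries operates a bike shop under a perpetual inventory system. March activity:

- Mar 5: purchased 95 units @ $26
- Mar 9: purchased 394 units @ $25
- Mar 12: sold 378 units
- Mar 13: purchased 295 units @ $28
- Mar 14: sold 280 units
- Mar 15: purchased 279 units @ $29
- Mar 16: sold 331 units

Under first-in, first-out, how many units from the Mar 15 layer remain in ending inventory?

Mar 12, 378 sold [FIFO — oldest first]: 95 @ $26 + 283 @ $25 = $9,545
Mar 14, 280 sold [FIFO — oldest first]: 111 @ $25 + 169 @ $28 = $7,507
Mar 16, 331 sold [FIFO — oldest first]: 126 @ $28 + 205 @ $29 = $9,473
Total COGS = $9,545 + $7,507 + $9,473 = $26,525
Ending inventory: 74 @ $29 = $2,146
Check: goods available $28,671 = COGS $26,525 + ending $2,146

74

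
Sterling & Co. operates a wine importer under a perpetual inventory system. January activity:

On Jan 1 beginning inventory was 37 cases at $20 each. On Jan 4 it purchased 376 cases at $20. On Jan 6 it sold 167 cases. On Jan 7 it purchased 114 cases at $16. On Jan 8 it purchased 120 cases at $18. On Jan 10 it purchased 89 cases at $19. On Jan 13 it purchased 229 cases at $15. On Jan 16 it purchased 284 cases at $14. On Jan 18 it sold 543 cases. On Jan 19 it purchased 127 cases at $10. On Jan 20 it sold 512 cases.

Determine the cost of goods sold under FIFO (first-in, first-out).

COGS = $20,968

Jan 6, 167 sold [FIFO — oldest first]: 37 @ $20 + 130 @ $20 = $3,340
Jan 18, 543 sold [FIFO — oldest first]: 246 @ $20 + 114 @ $16 + 120 @ $18 + 63 @ $19 = $10,101
Jan 20, 512 sold [FIFO — oldest first]: 26 @ $19 + 229 @ $15 + 257 @ $14 = $7,527
Total COGS = $3,340 + $10,101 + $7,527 = $20,968
Ending inventory: 27 @ $14 + 127 @ $10 = $1,648
Check: goods available $22,616 = COGS $20,968 + ending $1,648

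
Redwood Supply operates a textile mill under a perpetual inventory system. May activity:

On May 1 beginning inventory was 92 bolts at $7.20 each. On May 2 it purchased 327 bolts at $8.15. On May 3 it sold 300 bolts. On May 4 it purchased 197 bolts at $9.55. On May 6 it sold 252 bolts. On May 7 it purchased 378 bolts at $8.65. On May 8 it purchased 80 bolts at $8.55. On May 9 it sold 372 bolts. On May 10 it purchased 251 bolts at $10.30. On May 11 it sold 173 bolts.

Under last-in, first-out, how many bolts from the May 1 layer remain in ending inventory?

May 3, 300 sold [LIFO — newest first]: 300 @ $8.15 = $2,445.00
May 6, 252 sold [LIFO — newest first]: 197 @ $9.55 + 27 @ $8.15 + 28 @ $7.20 = $2,303.00
May 9, 372 sold [LIFO — newest first]: 80 @ $8.55 + 292 @ $8.65 = $3,209.80
May 11, 173 sold [LIFO — newest first]: 173 @ $10.30 = $1,781.90
Total COGS = $2,445.00 + $2,303.00 + $3,209.80 + $1,781.90 = $9,739.70
Ending inventory: 64 @ $7.20 + 86 @ $8.65 + 78 @ $10.30 = $2,008.10

64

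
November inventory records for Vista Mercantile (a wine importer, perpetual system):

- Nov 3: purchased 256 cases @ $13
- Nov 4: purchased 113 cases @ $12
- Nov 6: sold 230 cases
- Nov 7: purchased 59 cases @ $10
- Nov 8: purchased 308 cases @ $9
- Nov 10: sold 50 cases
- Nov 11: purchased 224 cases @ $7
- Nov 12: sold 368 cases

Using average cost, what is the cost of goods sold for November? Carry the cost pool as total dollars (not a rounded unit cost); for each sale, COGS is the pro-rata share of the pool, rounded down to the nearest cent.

After Nov 3: 256 on hand, pool $3,328.00 (≈ $13.0000 each)
After Nov 4: 369 on hand, pool $4,684.00 (≈ $12.6938 each)
Nov 6, sell 230: 230/369 × $4,684.00 → $2,919.56
After Nov 7: 198 on hand, pool $2,354.44 (≈ $11.8911 each)
After Nov 8: 506 on hand, pool $5,126.44 (≈ $10.1313 each)
Nov 10, sell 50: 50/506 × $5,126.44 → $506.56
After Nov 11: 680 on hand, pool $6,187.88 (≈ $9.0998 each)
Nov 12, sell 368: 368/680 × $6,187.88 → $3,348.73
Total COGS = $2,919.56 + $506.56 + $3,348.73 = $6,774.85
Ending inventory (cost pool remaining) = $2,839.15
Check: goods available $9,614.00 = COGS $6,774.85 + ending $2,839.15

COGS = $6,774.85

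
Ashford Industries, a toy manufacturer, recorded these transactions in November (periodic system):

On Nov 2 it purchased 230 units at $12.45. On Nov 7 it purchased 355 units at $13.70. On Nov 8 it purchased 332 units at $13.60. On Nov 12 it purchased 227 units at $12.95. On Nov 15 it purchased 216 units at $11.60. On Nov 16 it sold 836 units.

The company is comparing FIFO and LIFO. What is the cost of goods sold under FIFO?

COGS = $11,140.60

FIFO COGS: 230 @ $12.45 + 355 @ $13.70 + 251 @ $13.60 = $11,140.60
LIFO COGS: 216 @ $11.60 + 227 @ $12.95 + 332 @ $13.60 + 61 @ $13.70 = $10,796.15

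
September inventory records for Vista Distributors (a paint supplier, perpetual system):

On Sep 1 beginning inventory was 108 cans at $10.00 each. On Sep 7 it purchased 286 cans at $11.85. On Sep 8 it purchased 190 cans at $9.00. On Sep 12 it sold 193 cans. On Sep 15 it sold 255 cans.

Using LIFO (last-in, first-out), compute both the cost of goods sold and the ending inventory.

COGS = $4,767.30; ending inventory = $1,411.80

Sep 12, 193 sold [LIFO — newest first]: 190 @ $9.00 + 3 @ $11.85 = $1,745.55
Sep 15, 255 sold [LIFO — newest first]: 255 @ $11.85 = $3,021.75
Total COGS = $1,745.55 + $3,021.75 = $4,767.30
Ending inventory: 108 @ $10.00 + 28 @ $11.85 = $1,411.80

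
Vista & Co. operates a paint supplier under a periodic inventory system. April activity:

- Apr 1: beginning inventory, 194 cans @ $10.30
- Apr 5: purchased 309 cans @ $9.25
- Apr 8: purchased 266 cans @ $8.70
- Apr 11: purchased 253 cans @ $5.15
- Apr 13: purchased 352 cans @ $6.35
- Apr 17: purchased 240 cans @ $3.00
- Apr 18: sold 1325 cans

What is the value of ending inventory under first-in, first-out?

Apr 18, 1325 sold [FIFO — oldest first]: 194 @ $10.30 + 309 @ $9.25 + 266 @ $8.70 + 253 @ $5.15 + 303 @ $6.35 = $10,397.65
Ending inventory: 49 @ $6.35 + 240 @ $3.00 = $1,031.15
Check: goods available $11,428.80 = COGS $10,397.65 + ending $1,031.15

Ending inventory = $1,031.15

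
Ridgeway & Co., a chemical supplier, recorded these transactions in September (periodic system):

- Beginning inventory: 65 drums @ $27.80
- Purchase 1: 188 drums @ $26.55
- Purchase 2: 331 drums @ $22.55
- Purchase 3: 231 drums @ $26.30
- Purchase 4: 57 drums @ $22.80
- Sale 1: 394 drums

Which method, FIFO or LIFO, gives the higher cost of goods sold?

FIFO COGS: 65 @ $27.80 + 188 @ $26.55 + 141 @ $22.55 = $9,977.95
LIFO COGS: 57 @ $22.80 + 231 @ $26.30 + 106 @ $22.55 = $9,765.20

FIFO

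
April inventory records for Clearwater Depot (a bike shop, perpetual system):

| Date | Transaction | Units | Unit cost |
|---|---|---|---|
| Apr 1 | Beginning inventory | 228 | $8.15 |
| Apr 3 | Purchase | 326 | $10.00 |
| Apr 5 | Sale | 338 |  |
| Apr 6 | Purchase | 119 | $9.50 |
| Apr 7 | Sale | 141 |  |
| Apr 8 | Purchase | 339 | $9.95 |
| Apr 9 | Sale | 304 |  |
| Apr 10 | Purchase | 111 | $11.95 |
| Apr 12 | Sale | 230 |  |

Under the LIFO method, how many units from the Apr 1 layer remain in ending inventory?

110

Apr 5, 338 sold [LIFO — newest first]: 326 @ $10.00 + 12 @ $8.15 = $3,357.80
Apr 7, 141 sold [LIFO — newest first]: 119 @ $9.50 + 22 @ $8.15 = $1,309.80
Apr 9, 304 sold [LIFO — newest first]: 304 @ $9.95 = $3,024.80
Apr 12, 230 sold [LIFO — newest first]: 111 @ $11.95 + 35 @ $9.95 + 84 @ $8.15 = $2,359.30
Total COGS = $3,357.80 + $1,309.80 + $3,024.80 + $2,359.30 = $10,051.70
Ending inventory: 110 @ $8.15 = $896.50
Check: goods available $10,948.20 = COGS $10,051.70 + ending $896.50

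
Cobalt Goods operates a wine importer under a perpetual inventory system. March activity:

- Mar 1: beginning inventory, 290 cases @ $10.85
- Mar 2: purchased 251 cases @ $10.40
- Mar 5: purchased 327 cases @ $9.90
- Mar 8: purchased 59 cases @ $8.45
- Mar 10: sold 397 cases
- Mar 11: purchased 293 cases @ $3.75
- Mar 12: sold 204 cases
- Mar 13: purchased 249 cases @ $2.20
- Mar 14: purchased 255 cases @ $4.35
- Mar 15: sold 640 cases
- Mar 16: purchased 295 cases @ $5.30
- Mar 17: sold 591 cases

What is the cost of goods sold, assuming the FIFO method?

Mar 10, 397 sold [FIFO — oldest first]: 290 @ $10.85 + 107 @ $10.40 = $4,259.30
Mar 12, 204 sold [FIFO — oldest first]: 144 @ $10.40 + 60 @ $9.90 = $2,091.60
Mar 15, 640 sold [FIFO — oldest first]: 267 @ $9.90 + 59 @ $8.45 + 293 @ $3.75 + 21 @ $2.20 = $4,286.80
Mar 17, 591 sold [FIFO — oldest first]: 228 @ $2.20 + 255 @ $4.35 + 108 @ $5.30 = $2,183.25
Total COGS = $4,259.30 + $2,091.60 + $4,286.80 + $2,183.25 = $12,820.95
Ending inventory: 187 @ $5.30 = $991.10
Check: goods available $13,812.05 = COGS $12,820.95 + ending $991.10

COGS = $12,820.95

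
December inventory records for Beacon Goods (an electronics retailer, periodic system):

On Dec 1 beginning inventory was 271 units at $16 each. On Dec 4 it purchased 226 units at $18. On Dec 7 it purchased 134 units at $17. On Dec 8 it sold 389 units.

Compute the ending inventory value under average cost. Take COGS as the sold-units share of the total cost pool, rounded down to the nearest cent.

Dec 8, sell 389: 389/631 × $10,682.00 → $6,585.25
Ending inventory (cost pool remaining) = $4,096.75

Ending inventory = $4,096.75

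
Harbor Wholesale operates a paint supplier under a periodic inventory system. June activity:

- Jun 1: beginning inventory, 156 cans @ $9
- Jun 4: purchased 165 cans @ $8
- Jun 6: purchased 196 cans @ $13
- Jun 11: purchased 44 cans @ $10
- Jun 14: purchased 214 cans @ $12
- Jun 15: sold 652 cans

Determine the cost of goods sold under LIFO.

COGS = $7,173

Jun 15, 652 sold [LIFO — newest first]: 214 @ $12 + 44 @ $10 + 196 @ $13 + 165 @ $8 + 33 @ $9 = $7,173
Ending inventory: 123 @ $9 = $1,107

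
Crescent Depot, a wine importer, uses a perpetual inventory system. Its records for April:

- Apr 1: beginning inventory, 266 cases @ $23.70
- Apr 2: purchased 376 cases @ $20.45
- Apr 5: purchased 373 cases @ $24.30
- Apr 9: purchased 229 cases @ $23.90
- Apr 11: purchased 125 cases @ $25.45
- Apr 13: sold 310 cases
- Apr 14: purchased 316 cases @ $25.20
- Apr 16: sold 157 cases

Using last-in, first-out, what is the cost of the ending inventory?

Ending inventory = $28,115.70

Apr 13, 310 sold [LIFO — newest first]: 125 @ $25.45 + 185 @ $23.90 = $7,602.75
Apr 16, 157 sold [LIFO — newest first]: 157 @ $25.20 = $3,956.40
Total COGS = $7,602.75 + $3,956.40 = $11,559.15
Ending inventory: 266 @ $23.70 + 376 @ $20.45 + 373 @ $24.30 + 44 @ $23.90 + 159 @ $25.20 = $28,115.70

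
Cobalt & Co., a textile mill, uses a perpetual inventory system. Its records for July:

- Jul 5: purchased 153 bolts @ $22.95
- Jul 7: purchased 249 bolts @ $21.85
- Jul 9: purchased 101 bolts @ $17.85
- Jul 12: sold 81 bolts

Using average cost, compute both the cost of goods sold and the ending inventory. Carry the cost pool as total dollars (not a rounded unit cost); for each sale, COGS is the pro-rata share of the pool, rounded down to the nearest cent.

COGS = $1,731.89; ending inventory = $9,022.96

After Jul 5: 153 on hand, pool $3,511.35 (≈ $22.9500 each)
After Jul 7: 402 on hand, pool $8,952.00 (≈ $22.2687 each)
After Jul 9: 503 on hand, pool $10,754.85 (≈ $21.3814 each)
Jul 12, sell 81: 81/503 × $10,754.85 → $1,731.89
Ending inventory (cost pool remaining) = $9,022.96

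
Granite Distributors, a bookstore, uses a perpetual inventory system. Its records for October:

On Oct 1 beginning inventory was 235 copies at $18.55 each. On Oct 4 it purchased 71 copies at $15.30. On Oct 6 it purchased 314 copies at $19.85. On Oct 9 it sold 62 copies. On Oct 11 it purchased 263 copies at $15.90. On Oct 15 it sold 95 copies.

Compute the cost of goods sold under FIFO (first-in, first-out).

Oct 9, 62 sold [FIFO — oldest first]: 62 @ $18.55 = $1,150.10
Oct 15, 95 sold [FIFO — oldest first]: 95 @ $18.55 = $1,762.25
Total COGS = $1,150.10 + $1,762.25 = $2,912.35
Ending inventory: 78 @ $18.55 + 71 @ $15.30 + 314 @ $19.85 + 263 @ $15.90 = $12,947.80

COGS = $2,912.35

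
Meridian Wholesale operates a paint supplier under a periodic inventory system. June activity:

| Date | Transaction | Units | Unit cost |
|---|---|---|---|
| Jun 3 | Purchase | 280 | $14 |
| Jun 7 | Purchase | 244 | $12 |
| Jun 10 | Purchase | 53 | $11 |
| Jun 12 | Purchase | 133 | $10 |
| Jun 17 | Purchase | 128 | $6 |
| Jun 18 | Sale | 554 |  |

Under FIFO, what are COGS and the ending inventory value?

COGS = $7,178; ending inventory = $2,351

Jun 18, 554 sold [FIFO — oldest first]: 280 @ $14 + 244 @ $12 + 30 @ $11 = $7,178
Ending inventory: 23 @ $11 + 133 @ $10 + 128 @ $6 = $2,351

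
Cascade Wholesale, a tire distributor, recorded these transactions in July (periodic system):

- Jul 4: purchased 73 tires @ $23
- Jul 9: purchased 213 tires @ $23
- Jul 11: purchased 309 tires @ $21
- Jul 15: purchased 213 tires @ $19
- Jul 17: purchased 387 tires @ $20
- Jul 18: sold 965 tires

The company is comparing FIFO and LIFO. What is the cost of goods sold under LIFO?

COGS = $19,564

FIFO COGS: 73 @ $23 + 213 @ $23 + 309 @ $21 + 213 @ $19 + 157 @ $20 = $20,254
LIFO COGS: 387 @ $20 + 213 @ $19 + 309 @ $21 + 56 @ $23 = $19,564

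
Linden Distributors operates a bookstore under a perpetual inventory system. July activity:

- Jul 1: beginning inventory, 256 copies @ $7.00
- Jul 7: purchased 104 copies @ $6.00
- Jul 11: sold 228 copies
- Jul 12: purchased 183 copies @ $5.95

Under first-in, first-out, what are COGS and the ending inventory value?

Jul 11, 228 sold [FIFO — oldest first]: 228 @ $7.00 = $1,596.00
Ending inventory: 28 @ $7.00 + 104 @ $6.00 + 183 @ $5.95 = $1,908.85

COGS = $1,596.00; ending inventory = $1,908.85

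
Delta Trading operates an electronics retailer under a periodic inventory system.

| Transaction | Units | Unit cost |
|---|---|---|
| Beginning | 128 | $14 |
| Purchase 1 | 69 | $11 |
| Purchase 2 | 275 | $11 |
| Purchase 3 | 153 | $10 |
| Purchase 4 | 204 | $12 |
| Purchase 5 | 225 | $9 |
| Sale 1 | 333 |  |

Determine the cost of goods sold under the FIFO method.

COGS = $4,047

Sale 1 (333) [FIFO — oldest first]: 128 @ $14 + 69 @ $11 + 136 @ $11 = $4,047
Ending inventory: 139 @ $11 + 153 @ $10 + 204 @ $12 + 225 @ $9 = $7,532
Check: goods available $11,579 = COGS $4,047 + ending $7,532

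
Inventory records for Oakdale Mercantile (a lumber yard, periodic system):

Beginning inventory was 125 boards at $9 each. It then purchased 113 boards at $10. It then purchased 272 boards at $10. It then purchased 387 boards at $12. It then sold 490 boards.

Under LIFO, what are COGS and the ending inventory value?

COGS = $5,674; ending inventory = $3,945

Sale 1 (490) [LIFO — newest first]: 387 @ $12 + 103 @ $10 = $5,674
Ending inventory: 125 @ $9 + 113 @ $10 + 169 @ $10 = $3,945
Check: goods available $9,619 = COGS $5,674 + ending $3,945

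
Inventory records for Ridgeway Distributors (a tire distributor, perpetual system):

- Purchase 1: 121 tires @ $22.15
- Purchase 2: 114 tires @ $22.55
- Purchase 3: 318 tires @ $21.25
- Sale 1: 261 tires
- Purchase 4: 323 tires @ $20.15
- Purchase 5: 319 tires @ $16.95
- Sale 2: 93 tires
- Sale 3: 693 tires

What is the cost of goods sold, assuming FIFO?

COGS = $21,415.25

Sale 1 (261) [FIFO — oldest first]: 121 @ $22.15 + 114 @ $22.55 + 26 @ $21.25 = $5,803.35
Sale 2 (93) [FIFO — oldest first]: 93 @ $21.25 = $1,976.25
Sale 3 (693) [FIFO — oldest first]: 199 @ $21.25 + 323 @ $20.15 + 171 @ $16.95 = $13,635.65
Total COGS = $5,803.35 + $1,976.25 + $13,635.65 = $21,415.25
Ending inventory: 148 @ $16.95 = $2,508.60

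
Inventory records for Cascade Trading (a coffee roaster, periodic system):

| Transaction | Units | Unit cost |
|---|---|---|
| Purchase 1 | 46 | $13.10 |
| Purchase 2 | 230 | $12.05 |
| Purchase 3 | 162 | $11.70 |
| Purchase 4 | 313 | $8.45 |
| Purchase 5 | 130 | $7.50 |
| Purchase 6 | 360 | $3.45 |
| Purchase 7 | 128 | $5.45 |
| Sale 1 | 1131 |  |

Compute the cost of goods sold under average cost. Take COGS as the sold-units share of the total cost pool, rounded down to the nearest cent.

COGS = $8,946.34

Sale 1, sell 1131: 1131/1369 × $10,828.95 → $8,946.34
Ending inventory (cost pool remaining) = $1,882.61
Check: goods available $10,828.95 = COGS $8,946.34 + ending $1,882.61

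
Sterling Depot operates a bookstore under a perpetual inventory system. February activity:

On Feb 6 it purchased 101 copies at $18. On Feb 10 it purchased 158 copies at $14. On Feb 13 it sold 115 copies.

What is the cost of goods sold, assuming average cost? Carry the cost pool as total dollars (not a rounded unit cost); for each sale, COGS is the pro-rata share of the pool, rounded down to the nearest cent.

COGS = $1,789.38

After Feb 6: 101 on hand, pool $1,818.00 (≈ $18.0000 each)
After Feb 10: 259 on hand, pool $4,030.00 (≈ $15.5598 each)
Feb 13, sell 115: 115/259 × $4,030.00 → $1,789.38
Ending inventory (cost pool remaining) = $2,240.62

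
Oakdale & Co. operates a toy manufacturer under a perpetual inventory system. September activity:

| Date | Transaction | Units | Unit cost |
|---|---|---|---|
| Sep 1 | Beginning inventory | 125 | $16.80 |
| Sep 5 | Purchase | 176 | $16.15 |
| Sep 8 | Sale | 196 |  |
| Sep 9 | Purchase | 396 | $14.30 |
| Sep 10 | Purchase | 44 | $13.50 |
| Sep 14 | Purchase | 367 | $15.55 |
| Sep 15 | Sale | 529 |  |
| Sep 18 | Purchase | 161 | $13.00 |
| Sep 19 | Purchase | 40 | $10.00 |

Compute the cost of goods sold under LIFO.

COGS = $11,166.65

Sep 8, 196 sold [LIFO — newest first]: 176 @ $16.15 + 20 @ $16.80 = $3,178.40
Sep 15, 529 sold [LIFO — newest first]: 367 @ $15.55 + 44 @ $13.50 + 118 @ $14.30 = $7,988.25
Total COGS = $3,178.40 + $7,988.25 = $11,166.65
Ending inventory: 105 @ $16.80 + 278 @ $14.30 + 161 @ $13.00 + 40 @ $10.00 = $8,232.40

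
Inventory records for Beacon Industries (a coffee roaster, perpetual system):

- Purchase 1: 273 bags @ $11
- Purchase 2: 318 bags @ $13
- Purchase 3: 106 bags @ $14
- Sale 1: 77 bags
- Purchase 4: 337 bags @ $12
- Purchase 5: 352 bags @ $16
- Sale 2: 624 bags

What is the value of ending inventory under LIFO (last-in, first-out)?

Sale 1 (77) [LIFO — newest first]: 77 @ $14 = $1,078
Sale 2 (624) [LIFO — newest first]: 352 @ $16 + 272 @ $12 = $8,896
Total COGS = $1,078 + $8,896 = $9,974
Ending inventory: 273 @ $11 + 318 @ $13 + 29 @ $14 + 65 @ $12 = $8,323

Ending inventory = $8,323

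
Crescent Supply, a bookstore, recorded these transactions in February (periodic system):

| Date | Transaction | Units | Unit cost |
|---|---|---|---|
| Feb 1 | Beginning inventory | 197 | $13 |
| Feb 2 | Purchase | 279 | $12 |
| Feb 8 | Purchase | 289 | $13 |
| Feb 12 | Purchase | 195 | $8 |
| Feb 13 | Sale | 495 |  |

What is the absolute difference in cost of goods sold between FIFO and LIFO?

FIFO COGS: 197 @ $13 + 279 @ $12 + 19 @ $13 = $6,156
LIFO COGS: 195 @ $8 + 289 @ $13 + 11 @ $12 = $5,449
Difference = |$6,156 − $5,449| = $707

$707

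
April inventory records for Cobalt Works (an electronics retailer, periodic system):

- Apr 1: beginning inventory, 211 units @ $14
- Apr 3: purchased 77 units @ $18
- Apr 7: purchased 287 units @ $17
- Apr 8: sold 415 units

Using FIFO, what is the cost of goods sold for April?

Apr 8, 415 sold [FIFO — oldest first]: 211 @ $14 + 77 @ $18 + 127 @ $17 = $6,499
Ending inventory: 160 @ $17 = $2,720
Check: goods available $9,219 = COGS $6,499 + ending $2,720

COGS = $6,499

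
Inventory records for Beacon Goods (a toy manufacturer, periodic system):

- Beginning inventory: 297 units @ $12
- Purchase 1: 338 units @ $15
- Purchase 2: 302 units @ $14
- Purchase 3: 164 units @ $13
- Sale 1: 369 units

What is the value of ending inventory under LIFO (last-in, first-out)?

Sale 1 (369) [LIFO — newest first]: 164 @ $13 + 205 @ $14 = $5,002
Ending inventory: 297 @ $12 + 338 @ $15 + 97 @ $14 = $9,992

Ending inventory = $9,992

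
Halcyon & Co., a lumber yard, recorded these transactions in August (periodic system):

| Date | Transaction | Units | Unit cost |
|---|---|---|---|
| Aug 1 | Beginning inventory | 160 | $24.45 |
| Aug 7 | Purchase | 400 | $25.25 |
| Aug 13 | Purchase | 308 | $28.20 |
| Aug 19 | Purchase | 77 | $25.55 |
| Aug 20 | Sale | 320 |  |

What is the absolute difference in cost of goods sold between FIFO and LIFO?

FIFO COGS: 160 @ $24.45 + 160 @ $25.25 = $7,952.00
LIFO COGS: 77 @ $25.55 + 243 @ $28.20 = $8,819.95
Difference = |$7,952.00 − $8,819.95| = $867.95

$867.95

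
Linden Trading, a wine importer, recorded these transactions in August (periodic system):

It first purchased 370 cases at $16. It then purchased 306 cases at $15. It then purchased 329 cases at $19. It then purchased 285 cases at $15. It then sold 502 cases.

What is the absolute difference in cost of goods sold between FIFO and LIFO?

$498

FIFO COGS: 370 @ $16 + 132 @ $15 = $7,900
LIFO COGS: 285 @ $15 + 217 @ $19 = $8,398
Difference = |$7,900 − $8,398| = $498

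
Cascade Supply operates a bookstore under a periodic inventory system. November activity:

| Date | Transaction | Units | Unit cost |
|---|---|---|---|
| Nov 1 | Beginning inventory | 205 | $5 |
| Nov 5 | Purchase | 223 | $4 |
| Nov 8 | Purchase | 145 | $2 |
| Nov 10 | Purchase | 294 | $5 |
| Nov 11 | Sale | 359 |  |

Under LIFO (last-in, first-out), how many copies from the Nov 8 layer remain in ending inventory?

Nov 11, 359 sold [LIFO — newest first]: 294 @ $5 + 65 @ $2 = $1,600
Ending inventory: 205 @ $5 + 223 @ $4 + 80 @ $2 = $2,077
Check: goods available $3,677 = COGS $1,600 + ending $2,077

80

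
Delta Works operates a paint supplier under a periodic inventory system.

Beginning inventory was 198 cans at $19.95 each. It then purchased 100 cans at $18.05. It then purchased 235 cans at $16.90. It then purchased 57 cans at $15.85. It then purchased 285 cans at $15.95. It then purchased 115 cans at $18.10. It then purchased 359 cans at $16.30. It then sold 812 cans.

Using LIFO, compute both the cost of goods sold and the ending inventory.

COGS = $13,319.00; ending inventory = $9,790.00

Sale 1 (812) [LIFO — newest first]: 359 @ $16.30 + 115 @ $18.10 + 285 @ $15.95 + 53 @ $15.85 = $13,319.00
Ending inventory: 198 @ $19.95 + 100 @ $18.05 + 235 @ $16.90 + 4 @ $15.85 = $9,790.00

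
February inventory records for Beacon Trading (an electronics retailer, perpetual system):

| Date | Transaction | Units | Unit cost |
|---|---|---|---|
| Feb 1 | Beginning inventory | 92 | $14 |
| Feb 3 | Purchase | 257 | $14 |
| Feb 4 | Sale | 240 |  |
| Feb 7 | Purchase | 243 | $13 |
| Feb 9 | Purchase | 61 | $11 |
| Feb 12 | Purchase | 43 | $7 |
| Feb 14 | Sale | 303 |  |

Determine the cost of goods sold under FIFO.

Feb 4, 240 sold [FIFO — oldest first]: 92 @ $14 + 148 @ $14 = $3,360
Feb 14, 303 sold [FIFO — oldest first]: 109 @ $14 + 194 @ $13 = $4,048
Total COGS = $3,360 + $4,048 = $7,408
Ending inventory: 49 @ $13 + 61 @ $11 + 43 @ $7 = $1,609

COGS = $7,408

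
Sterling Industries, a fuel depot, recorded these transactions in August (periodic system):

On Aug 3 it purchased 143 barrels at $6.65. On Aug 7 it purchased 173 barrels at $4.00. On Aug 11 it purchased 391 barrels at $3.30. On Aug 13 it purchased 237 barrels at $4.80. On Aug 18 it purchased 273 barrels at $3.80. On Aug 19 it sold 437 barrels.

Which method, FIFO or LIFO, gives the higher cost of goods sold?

FIFO

FIFO COGS: 143 @ $6.65 + 173 @ $4.00 + 121 @ $3.30 = $2,042.25
LIFO COGS: 273 @ $3.80 + 164 @ $4.80 = $1,824.60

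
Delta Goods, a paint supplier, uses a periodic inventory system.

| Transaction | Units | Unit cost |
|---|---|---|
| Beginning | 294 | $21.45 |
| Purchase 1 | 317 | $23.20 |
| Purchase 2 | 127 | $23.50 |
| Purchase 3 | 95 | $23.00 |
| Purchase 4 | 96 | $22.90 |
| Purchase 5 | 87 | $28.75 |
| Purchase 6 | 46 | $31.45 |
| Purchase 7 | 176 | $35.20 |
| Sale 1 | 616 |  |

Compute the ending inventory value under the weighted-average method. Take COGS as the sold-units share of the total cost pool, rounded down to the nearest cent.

Sale 1, sell 616: 616/1238 × $31,171.75 → $15,510.33
Ending inventory (cost pool remaining) = $15,661.42
Check: goods available $31,171.75 = COGS $15,510.33 + ending $15,661.42

Ending inventory = $15,661.42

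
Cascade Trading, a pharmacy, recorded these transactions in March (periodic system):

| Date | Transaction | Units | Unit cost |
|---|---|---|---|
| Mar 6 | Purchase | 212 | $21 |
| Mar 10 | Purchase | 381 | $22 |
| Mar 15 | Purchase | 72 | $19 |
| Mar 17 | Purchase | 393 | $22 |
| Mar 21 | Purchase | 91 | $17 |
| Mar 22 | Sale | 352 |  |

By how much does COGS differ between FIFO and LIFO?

FIFO COGS: 212 @ $21 + 140 @ $22 = $7,532
LIFO COGS: 91 @ $17 + 261 @ $22 = $7,289
Difference = |$7,532 − $7,289| = $243

$243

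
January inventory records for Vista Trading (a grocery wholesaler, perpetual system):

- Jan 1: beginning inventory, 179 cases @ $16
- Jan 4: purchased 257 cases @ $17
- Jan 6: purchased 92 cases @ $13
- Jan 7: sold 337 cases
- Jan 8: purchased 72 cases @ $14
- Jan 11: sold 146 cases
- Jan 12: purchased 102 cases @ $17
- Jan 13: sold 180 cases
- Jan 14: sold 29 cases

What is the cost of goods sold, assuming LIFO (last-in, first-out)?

Jan 7, 337 sold [LIFO — newest first]: 92 @ $13 + 245 @ $17 = $5,361
Jan 11, 146 sold [LIFO — newest first]: 72 @ $14 + 12 @ $17 + 62 @ $16 = $2,204
Jan 13, 180 sold [LIFO — newest first]: 102 @ $17 + 78 @ $16 = $2,982
Jan 14, 29 sold [LIFO — newest first]: 29 @ $16 = $464
Total COGS = $5,361 + $2,204 + $2,982 + $464 = $11,011
Ending inventory: 10 @ $16 = $160
Check: goods available $11,171 = COGS $11,011 + ending $160

COGS = $11,011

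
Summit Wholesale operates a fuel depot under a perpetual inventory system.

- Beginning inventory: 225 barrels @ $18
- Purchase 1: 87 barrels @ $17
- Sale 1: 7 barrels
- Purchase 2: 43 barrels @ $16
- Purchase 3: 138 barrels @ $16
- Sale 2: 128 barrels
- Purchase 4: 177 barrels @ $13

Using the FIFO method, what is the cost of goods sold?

COGS = $2,430

Sale 1 (7) [FIFO — oldest first]: 7 @ $18 = $126
Sale 2 (128) [FIFO — oldest first]: 128 @ $18 = $2,304
Total COGS = $126 + $2,304 = $2,430
Ending inventory: 90 @ $18 + 87 @ $17 + 43 @ $16 + 138 @ $16 + 177 @ $13 = $8,296
Check: goods available $10,726 = COGS $2,430 + ending $8,296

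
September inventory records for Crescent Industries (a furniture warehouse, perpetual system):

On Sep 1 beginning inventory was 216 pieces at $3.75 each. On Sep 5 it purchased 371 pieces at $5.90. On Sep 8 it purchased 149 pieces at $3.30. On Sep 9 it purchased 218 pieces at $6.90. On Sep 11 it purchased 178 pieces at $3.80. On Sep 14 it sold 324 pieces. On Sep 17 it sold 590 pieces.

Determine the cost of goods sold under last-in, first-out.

Sep 14, 324 sold [LIFO — newest first]: 178 @ $3.80 + 146 @ $6.90 = $1,683.80
Sep 17, 590 sold [LIFO — newest first]: 72 @ $6.90 + 149 @ $3.30 + 369 @ $5.90 = $3,165.60
Total COGS = $1,683.80 + $3,165.60 = $4,849.40
Ending inventory: 216 @ $3.75 + 2 @ $5.90 = $821.80

COGS = $4,849.40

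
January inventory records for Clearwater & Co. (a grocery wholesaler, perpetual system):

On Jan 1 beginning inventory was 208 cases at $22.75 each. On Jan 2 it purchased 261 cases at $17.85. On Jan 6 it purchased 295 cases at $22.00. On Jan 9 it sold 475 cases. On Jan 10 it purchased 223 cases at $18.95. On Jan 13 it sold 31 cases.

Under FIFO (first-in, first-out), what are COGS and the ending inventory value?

Jan 9, 475 sold [FIFO — oldest first]: 208 @ $22.75 + 261 @ $17.85 + 6 @ $22.00 = $9,522.85
Jan 13, 31 sold [FIFO — oldest first]: 31 @ $22.00 = $682.00
Total COGS = $9,522.85 + $682.00 = $10,204.85
Ending inventory: 258 @ $22.00 + 223 @ $18.95 = $9,901.85

COGS = $10,204.85; ending inventory = $9,901.85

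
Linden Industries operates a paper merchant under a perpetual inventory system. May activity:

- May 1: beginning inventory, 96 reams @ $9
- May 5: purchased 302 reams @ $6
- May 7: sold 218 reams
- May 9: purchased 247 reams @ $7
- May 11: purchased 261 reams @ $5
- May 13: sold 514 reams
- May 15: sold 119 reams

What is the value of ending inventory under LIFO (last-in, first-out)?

Ending inventory = $495

May 7, 218 sold [LIFO — newest first]: 218 @ $6 = $1,308
May 13, 514 sold [LIFO — newest first]: 261 @ $5 + 247 @ $7 + 6 @ $6 = $3,070
May 15, 119 sold [LIFO — newest first]: 78 @ $6 + 41 @ $9 = $837
Total COGS = $1,308 + $3,070 + $837 = $5,215
Ending inventory: 55 @ $9 = $495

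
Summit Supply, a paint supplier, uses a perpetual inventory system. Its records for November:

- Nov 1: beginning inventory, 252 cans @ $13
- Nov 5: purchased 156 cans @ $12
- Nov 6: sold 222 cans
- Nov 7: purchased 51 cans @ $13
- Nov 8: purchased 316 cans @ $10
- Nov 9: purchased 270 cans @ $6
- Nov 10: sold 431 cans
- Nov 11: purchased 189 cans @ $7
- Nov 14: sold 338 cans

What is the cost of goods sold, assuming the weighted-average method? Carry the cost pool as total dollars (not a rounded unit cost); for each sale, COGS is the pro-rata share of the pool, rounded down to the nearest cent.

COGS = $9,808.81

After Nov 1: 252 on hand, pool $3,276.00 (≈ $13.0000 each)
After Nov 5: 408 on hand, pool $5,148.00 (≈ $12.6176 each)
Nov 6, sell 222: 222/408 × $5,148.00 → $2,801.11
After Nov 7: 237 on hand, pool $3,009.89 (≈ $12.7000 each)
After Nov 8: 553 on hand, pool $6,169.89 (≈ $11.1571 each)
After Nov 9: 823 on hand, pool $7,789.89 (≈ $9.4652 each)
Nov 10, sell 431: 431/823 × $7,789.89 → $4,079.51
After Nov 11: 581 on hand, pool $5,033.38 (≈ $8.6633 each)
Nov 14, sell 338: 338/581 × $5,033.38 → $2,928.19
Total COGS = $2,801.11 + $4,079.51 + $2,928.19 = $9,808.81
Ending inventory (cost pool remaining) = $2,105.19
Check: goods available $11,914.00 = COGS $9,808.81 + ending $2,105.19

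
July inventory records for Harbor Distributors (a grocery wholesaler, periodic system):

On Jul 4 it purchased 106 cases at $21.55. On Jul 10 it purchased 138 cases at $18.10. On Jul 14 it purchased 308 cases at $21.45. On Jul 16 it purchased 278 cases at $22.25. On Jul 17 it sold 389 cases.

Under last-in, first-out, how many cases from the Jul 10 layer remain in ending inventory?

138

Jul 17, 389 sold [LIFO — newest first]: 278 @ $22.25 + 111 @ $21.45 = $8,566.45
Ending inventory: 106 @ $21.55 + 138 @ $18.10 + 197 @ $21.45 = $9,007.75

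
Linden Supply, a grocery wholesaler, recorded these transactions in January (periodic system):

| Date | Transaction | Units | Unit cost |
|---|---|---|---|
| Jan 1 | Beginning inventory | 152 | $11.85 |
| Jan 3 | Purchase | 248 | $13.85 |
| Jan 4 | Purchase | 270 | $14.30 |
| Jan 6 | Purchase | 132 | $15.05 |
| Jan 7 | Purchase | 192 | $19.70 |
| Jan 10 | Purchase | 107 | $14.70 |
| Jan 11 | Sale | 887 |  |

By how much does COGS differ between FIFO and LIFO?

$1,020.90

FIFO COGS: 152 @ $11.85 + 248 @ $13.85 + 270 @ $14.30 + 132 @ $15.05 + 85 @ $19.70 = $12,758.10
LIFO COGS: 107 @ $14.70 + 192 @ $19.70 + 132 @ $15.05 + 270 @ $14.30 + 186 @ $13.85 = $13,779.00
Difference = |$12,758.10 − $13,779.00| = $1,020.90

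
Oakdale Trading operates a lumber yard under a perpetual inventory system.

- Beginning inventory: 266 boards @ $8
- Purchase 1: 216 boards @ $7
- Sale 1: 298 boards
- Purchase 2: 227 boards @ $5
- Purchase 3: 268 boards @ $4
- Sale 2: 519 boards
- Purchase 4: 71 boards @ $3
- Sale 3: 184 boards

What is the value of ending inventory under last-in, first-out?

Ending inventory = $376

Sale 1 (298) [LIFO — newest first]: 216 @ $7 + 82 @ $8 = $2,168
Sale 2 (519) [LIFO — newest first]: 268 @ $4 + 227 @ $5 + 24 @ $8 = $2,399
Sale 3 (184) [LIFO — newest first]: 71 @ $3 + 113 @ $8 = $1,117
Total COGS = $2,168 + $2,399 + $1,117 = $5,684
Ending inventory: 47 @ $8 = $376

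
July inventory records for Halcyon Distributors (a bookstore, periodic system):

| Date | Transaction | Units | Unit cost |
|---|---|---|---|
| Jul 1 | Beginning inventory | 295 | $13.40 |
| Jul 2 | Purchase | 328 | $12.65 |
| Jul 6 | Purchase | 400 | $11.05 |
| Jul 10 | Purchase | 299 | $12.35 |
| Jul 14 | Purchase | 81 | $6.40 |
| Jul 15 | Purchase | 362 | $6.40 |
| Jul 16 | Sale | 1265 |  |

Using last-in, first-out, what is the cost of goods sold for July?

Jul 16, 1265 sold [LIFO — newest first]: 362 @ $6.40 + 81 @ $6.40 + 299 @ $12.35 + 400 @ $11.05 + 123 @ $12.65 = $12,503.80
Ending inventory: 295 @ $13.40 + 205 @ $12.65 = $6,546.25

COGS = $12,503.80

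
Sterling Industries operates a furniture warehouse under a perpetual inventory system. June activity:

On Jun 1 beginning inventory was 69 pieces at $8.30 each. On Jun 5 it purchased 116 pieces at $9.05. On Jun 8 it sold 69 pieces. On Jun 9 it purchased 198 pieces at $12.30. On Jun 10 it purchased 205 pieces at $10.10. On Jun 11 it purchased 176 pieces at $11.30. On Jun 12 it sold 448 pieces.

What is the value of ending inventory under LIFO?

Jun 8, 69 sold [LIFO — newest first]: 69 @ $9.05 = $624.45
Jun 12, 448 sold [LIFO — newest first]: 176 @ $11.30 + 205 @ $10.10 + 67 @ $12.30 = $4,883.40
Total COGS = $624.45 + $4,883.40 = $5,507.85
Ending inventory: 69 @ $8.30 + 47 @ $9.05 + 131 @ $12.30 = $2,609.35

Ending inventory = $2,609.35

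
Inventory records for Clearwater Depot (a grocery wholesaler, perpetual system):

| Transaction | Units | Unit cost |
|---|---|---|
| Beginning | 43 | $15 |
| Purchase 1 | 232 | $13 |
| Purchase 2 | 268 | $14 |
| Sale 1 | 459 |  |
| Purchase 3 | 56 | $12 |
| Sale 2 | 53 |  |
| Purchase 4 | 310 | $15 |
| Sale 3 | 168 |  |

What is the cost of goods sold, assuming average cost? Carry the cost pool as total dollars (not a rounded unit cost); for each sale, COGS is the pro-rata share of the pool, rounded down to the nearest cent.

After Beginning: 43 on hand, pool $645.00 (≈ $15.0000 each)
After Purchase 1: 275 on hand, pool $3,661.00 (≈ $13.3127 each)
After Purchase 2: 543 on hand, pool $7,413.00 (≈ $13.6519 each)
Sale 1, sell 459: 459/543 × $7,413.00 → $6,266.23
After Purchase 3: 140 on hand, pool $1,818.77 (≈ $12.9912 each)
Sale 2, sell 53: 53/140 × $1,818.77 → $688.53
After Purchase 4: 397 on hand, pool $5,780.24 (≈ $14.5598 each)
Sale 3, sell 168: 168/397 × $5,780.24 → $2,446.04
Total COGS = $6,266.23 + $688.53 + $2,446.04 = $9,400.80
Ending inventory (cost pool remaining) = $3,334.20

COGS = $9,400.80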